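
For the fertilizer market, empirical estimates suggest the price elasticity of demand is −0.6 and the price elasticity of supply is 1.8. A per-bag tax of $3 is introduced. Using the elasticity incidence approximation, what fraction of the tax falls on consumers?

Incidence ratio: consumers' share ≈ εs / (εs + |εd|) = 1.8 / (1.8 + 0.6) = 0.75.
Supply is the more elastic side, so consumers bear the larger share.

Consumers' share ≈ 0.75.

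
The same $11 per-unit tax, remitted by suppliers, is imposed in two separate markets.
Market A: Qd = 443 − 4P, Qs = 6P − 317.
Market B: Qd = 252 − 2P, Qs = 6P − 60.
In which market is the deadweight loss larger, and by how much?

Market A, by $54.45.

Market A: pre-tax P* = $76, Q* = 139; post-tax Q = 112.6; deadweight loss = $145.2.
Market B: pre-tax P* = $39, Q* = 174; post-tax Q = 157.5; deadweight loss = $90.75.
Difference: $145.2 vs $90.75 → market A is larger by $54.45.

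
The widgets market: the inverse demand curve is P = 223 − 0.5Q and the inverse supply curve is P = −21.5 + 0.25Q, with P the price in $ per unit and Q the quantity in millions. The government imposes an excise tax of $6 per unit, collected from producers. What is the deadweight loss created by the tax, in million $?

Inverting to Q(P) form: Qd = 446 − 2P; Qs = 4P + 86.
Before the tax: set 446 − 2P = 4P + 86 → P* = $60, Q* = 326.
With the tax collected from producers, supply shifts: Qs = 4(P − 6) + 86.
Solving gives Q = 318 with consumers paying $64 and producers receiving $58 (the $6 wedge).
Quantity falls by |ΔQ| = |326 − 318| = 8.
DWL = ½ · t · |ΔQ| = ½ · 6 · 8 = $24.

Deadweight loss = $24 million.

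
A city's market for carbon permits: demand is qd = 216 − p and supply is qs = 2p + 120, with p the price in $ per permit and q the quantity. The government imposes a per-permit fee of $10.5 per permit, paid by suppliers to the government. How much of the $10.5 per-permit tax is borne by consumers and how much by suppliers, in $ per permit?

Without the tax, 216 − p = 2p + 120 gives 3p = 96, so p* = $32 and q* = 184.
With the tax collected from suppliers, supply shifts: qs = 2(p − 10.5) + 120.
Solving gives q = 177 with consumers paying $39 and suppliers receiving $28.5 (the $10.5 wedge).
Burden on consumers: $7; on suppliers: $3.5. (They sum to $10.5.)

Consumers bear $7 per permit; suppliers bear $3.5 per permit.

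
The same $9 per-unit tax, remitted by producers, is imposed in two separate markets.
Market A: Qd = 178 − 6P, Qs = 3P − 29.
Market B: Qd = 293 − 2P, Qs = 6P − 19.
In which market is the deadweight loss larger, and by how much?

Market A: pre-tax P* = $23, Q* = 40; post-tax Q = 22; deadweight loss = $81.
Market B: pre-tax P* = $39, Q* = 215; post-tax Q = 201.5; deadweight loss = $60.75.
Difference: $81 vs $60.75 → market A is larger by $20.25.

Market A, by $20.25.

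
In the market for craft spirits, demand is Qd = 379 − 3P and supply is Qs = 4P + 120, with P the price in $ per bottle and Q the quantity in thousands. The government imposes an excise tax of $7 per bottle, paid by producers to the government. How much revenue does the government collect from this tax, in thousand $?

Tax revenue = $1792 thousand.

Before the tax: set 379 − 3P = 4P + 120 → P* = $37, Q* = 268.
With the tax collected from producers, supply shifts: Qs = 4(P − 7) + 120.
New equilibrium: consumers pay $41, producers receive $34, Q = 256. (Wedge: Pb − Ps = 7.)
Revenue = t · Q = 7 · 256 = $1792.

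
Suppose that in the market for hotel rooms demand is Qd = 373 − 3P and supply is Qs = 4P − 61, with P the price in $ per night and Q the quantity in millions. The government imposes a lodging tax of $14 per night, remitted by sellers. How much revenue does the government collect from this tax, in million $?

Without the tax, 373 − 3P = 4P − 61 gives 7P = 434, so P* = $62 and Q* = 187.
With the tax collected from sellers, supply shifts: Qs = 4(P − 14) − 61.
Solving gives Q = 163 with consumers paying $70 and sellers receiving $56 (the $14 wedge).
Revenue = t · Q = 14 · 163 = $2282.

Tax revenue = $2282 million.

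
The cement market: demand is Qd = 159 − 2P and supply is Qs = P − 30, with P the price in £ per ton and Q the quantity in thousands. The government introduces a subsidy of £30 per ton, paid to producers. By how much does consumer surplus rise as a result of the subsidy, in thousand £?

Without the subsidy, 159 − 2P = P − 30 gives 3P = 189, so P* = £63 and Q* = 33.
With a per-unit subsidy paid to producers, each receives P + 30 per unit sold, so supply becomes Qs = (P + 30) − 30.
Solving gives Q = 53 with consumers paying £53 and producers receiving £83 (the £30 wedge).
ΔCS is the trapezoid between Q = 53 and Q = 33 of height £10: ½ · (33 + 53) · 10 = £430.

Consumer surplus rises by £430 thousand.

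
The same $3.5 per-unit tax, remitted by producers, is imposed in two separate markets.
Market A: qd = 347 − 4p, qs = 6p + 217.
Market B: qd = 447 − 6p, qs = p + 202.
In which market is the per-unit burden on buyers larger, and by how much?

Market A: pre-tax p* = $13, q* = 295; post-tax q = 286.6; per-unit burden on buyers = $2.1.
Market B: pre-tax p* = $35, q* = 237; post-tax q = 234; per-unit burden on buyers = $0.5.
Difference: $2.1 vs $0.5 → market A is larger by $1.6.

Market A, by $1.6.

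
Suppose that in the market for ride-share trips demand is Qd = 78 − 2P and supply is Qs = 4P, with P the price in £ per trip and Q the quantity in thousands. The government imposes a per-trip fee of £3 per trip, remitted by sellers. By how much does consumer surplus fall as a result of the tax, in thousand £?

Consumer surplus falls by £100 thousand.

Before the tax: set 78 − 2P = 4P → P* = £13, Q* = 52.
With the tax collected from sellers, supply shifts: Qs = 4(P − 3).
Solving gives Q = 48 with buyers paying £15 and sellers receiving £12 (the £3 wedge).
ΔCS is the trapezoid between Q = 48 and Q = 52 of height £2: ½ · (52 + 48) · 2 = £100.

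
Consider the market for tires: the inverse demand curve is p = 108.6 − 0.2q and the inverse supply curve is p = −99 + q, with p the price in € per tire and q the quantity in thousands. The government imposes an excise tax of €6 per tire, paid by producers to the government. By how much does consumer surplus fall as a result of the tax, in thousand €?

Rewrite in direct form: qd = 543 − 5p and qs = p + 99.
Before the tax: set 543 − 5p = p + 99 → p* = €74, q* = 173.
With the tax collected from producers, supply shifts: qs = (p − 6) + 99.
New equilibrium: buyers pay €75, producers receive €69, q = 168. (Wedge: pb − ps = 6.)
ΔCS is the trapezoid between Q = 168 and Q = 173 of height €1: ½ · (173 + 168) · 1 = €170.5.

Consumer surplus falls by €170.5 thousand.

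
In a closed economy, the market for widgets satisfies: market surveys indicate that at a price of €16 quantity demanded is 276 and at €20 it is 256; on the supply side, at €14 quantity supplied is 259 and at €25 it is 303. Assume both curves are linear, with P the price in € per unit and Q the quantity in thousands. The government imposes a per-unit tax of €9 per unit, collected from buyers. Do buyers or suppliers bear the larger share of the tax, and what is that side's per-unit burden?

Demand slope: (256 − 276)/(20 − 16) = -5, so Qd = 356 − 5P.
Supply slope: (303 − 259)/(25 − 14) = 4, so Qs = 4P + 203.
Before the tax: set 356 − 5P = 4P + 203 → P* = €17, Q* = 271.
With the tax collected from buyers, demand (in seller-price terms) shifts: Qd = 356 − 5(P + 9).
New equilibrium: buyers pay €21, suppliers receive €12, Q = 251. (Wedge: Pb − Ps = 9.)
Per-unit burden: buyers €4, suppliers €5.
Suppliers take the larger share because supply is less price-elastic here (demand slope 5 vs supply slope 4).
The less price-elastic side of the market bears the larger share of a per-unit tax.

Suppliers bear the larger share: €5 per unit.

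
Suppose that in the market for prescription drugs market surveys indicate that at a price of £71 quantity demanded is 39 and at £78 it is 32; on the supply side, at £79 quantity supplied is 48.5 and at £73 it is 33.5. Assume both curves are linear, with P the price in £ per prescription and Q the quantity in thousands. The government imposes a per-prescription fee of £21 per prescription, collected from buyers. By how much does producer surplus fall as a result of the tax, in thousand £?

Demand slope: (32 − 39)/(78 − 71) = -1, so Qd = 110 − P.
Supply slope: (33.5 − 48.5)/(73 − 79) = 2.5, so Qs = 2.5P − 149.
Without the tax, 110 − P = 2.5P − 149 gives 3.5P = 259, so P* = £74 and Q* = 36.
With the tax collected from buyers, demand (in seller-price terms) shifts: Qd = 110 − (P + 21).
New equilibrium: buyers pay £89, sellers receive £68, Q = 21. (Wedge: Pb − Ps = 21.)
ΔPS is the trapezoid between Q = 21 and Q = 36 of height £6: ½ · (36 + 21) · 6 = £171.

Producer surplus falls by £171 thousand.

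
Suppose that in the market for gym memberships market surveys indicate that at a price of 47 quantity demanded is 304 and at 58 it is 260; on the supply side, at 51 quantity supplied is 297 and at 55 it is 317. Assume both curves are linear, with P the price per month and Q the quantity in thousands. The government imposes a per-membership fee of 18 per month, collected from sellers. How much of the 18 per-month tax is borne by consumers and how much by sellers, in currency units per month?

Consumers bear 10 per month; sellers bear 8 per month.

Demand slope: (260 − 304)/(58 − 47) = -4, so Qd = 492 − 4P.
Supply slope: (317 − 297)/(55 − 51) = 5, so Qs = 5P + 42.
Before the tax: set 492 − 4P = 5P + 42 → P* = 50, Q* = 292.
With the tax collected from sellers, supply shifts: Qs = 5(P − 18) + 42.
Solving gives Q = 252 with consumers paying 60 and sellers receiving 42 (the 18 wedge).
Burden on consumers: 10; on sellers: 8. (They sum to 18.)
The less price-elastic side of the market bears the larger share of a per-unit tax.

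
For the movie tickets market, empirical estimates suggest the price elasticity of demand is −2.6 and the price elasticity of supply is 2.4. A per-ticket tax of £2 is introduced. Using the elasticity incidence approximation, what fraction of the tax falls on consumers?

Incidence ratio: consumers' share ≈ εs / (εs + |εd|) = 2.4 / (2.4 + 2.6) = 0.48.
Supply is the less elastic side, so consumers bear the smaller share.

Consumers' share ≈ 0.48.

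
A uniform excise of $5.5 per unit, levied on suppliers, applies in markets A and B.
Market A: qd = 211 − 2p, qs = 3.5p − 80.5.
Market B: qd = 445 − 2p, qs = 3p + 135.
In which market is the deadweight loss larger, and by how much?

Market A, by $1.1.

Market A: pre-tax p* = $53, q* = 105; post-tax q = 98; deadweight loss = $19.25.
Market B: pre-tax p* = $62, q* = 321; post-tax q = 314.4; deadweight loss = $18.15.
Difference: $19.25 vs $18.15 → market A is larger by $1.1.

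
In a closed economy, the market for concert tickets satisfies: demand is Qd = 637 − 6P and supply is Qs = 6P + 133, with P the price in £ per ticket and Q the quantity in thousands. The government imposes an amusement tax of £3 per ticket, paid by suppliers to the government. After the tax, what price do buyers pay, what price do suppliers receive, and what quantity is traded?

Without the tax, 637 − 6P = 6P + 133 gives 12P = 504, so P* = £42 and Q* = 385.
With the tax collected from suppliers, supply shifts: Qs = 6(P − 3) + 133.
Solving gives Q = 376 with buyers paying £43.5 and suppliers receiving £40.5 (the £3 wedge).
The less price-elastic side of the market bears the larger share of a per-unit tax.

Buyers pay £43.5; suppliers receive £40.5; quantity = 376.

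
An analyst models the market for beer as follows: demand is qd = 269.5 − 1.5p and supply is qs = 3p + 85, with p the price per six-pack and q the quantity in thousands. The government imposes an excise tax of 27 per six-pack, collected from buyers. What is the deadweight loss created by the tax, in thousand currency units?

Before the tax: set 269.5 − 1.5p = 3p + 85 → p* = 41, q* = 208.
With the tax collected from buyers, demand (in seller-price terms) shifts: qd = 269.5 − 1.5(p + 27).
New equilibrium: buyers pay 59, sellers receive 32, q = 181. (Wedge: pb − ps = 27.)
Quantity falls by |ΔQ| = |208 − 181| = 27.
DWL = ½ · t · |ΔQ| = ½ · 27 · 27 = 364.5.

Deadweight loss = 364.5 thousand.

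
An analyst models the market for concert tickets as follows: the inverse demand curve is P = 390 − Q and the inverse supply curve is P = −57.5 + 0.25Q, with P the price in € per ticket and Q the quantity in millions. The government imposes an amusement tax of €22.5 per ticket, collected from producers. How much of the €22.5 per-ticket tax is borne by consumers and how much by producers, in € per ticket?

Consumers bear €18 per ticket; producers bear €4.5 per ticket.

Inverting to Q(P) form: Qd = 390 − P; Qs = 4P + 230.
Before the tax: set 390 − P = 4P + 230 → P* = €32, Q* = 358.
With the tax collected from producers, supply shifts: Qs = 4(P − 22.5) + 230.
Solving gives Q = 340 with consumers paying €50 and producers receiving €27.5 (the €22.5 wedge).
Burden on consumers: €18; on producers: €4.5. (They sum to €22.5.)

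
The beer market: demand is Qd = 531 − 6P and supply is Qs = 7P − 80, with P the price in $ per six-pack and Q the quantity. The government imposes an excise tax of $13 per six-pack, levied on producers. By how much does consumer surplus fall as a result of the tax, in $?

Consumer surplus falls by $1596.

Before the tax: set 531 − 6P = 7P − 80 → P* = $47, Q* = 249.
With the tax collected from producers, supply shifts: Qs = 7(P − 13) − 80.
Solving gives Q = 207 with consumers paying $54 and producers receiving $41 (the $13 wedge).
ΔCS is the trapezoid between Q = 207 and Q = 249 of height $7: ½ · (249 + 207) · 7 = $1596.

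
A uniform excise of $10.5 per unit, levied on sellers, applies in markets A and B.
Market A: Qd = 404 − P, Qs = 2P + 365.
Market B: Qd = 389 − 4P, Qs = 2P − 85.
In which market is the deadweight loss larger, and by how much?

Market B, by $36.75.

Market A: pre-tax P* = $13, Q* = 391; post-tax Q = 384; deadweight loss = $36.75.
Market B: pre-tax P* = $79, Q* = 73; post-tax Q = 59; deadweight loss = $73.5.
Difference: $36.75 vs $73.5 → market B is larger by $36.75.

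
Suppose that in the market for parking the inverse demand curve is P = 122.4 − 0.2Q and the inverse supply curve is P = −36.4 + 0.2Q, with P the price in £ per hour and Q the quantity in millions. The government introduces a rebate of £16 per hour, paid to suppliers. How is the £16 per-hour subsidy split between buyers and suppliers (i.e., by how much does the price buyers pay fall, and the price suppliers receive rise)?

Buyers gain £8 per hour; suppliers gain £8 per hour.

Inverting to Q(P) form: Qd = 612 − 5P; Qs = 5P + 182.
Before the subsidy: set 612 − 5P = 5P + 182 → P* = £43, Q* = 397.
With a per-unit subsidy paid to suppliers, each receives P + 16 per unit sold, so supply becomes Qs = 5(P + 16) + 182.
New equilibrium: buyers pay £35, suppliers receive £51, Q = 437. (Wedge: Pb − Ps = −16.)
Gain to buyers: £8; to suppliers: £8. (They sum to £16.)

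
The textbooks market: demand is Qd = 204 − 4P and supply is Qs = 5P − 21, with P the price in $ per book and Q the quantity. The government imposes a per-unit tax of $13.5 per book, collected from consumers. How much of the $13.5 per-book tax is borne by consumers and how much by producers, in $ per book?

Consumers bear $7.5 per book; producers bear $6 per book.

Before the tax: set 204 − 4P = 5P − 21 → P* = $25, Q* = 104.
With the tax collected from consumers, demand (in seller-price terms) shifts: Qd = 204 − 4(P + 13.5).
Solving gives Q = 74 with consumers paying $32.5 and producers receiving $19 (the $13.5 wedge).
Burden on consumers: $7.5; on producers: $6. (They sum to $13.5.)
The less price-elastic side of the market bears the larger share of a per-unit tax.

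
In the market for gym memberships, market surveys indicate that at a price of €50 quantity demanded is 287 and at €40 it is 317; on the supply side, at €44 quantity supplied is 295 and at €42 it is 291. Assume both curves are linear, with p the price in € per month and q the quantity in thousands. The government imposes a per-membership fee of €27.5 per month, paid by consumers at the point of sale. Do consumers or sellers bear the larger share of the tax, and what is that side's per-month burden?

Demand slope: (317 − 287)/(40 − 50) = -3, so qd = 437 − 3p.
Supply slope: (291 − 295)/(42 − 44) = 2, so qs = 2p + 207.
Without the tax, 437 − 3p = 2p + 207 gives 5p = 230, so p* = €46 and q* = 299.
With the tax collected from consumers, demand (in seller-price terms) shifts: qd = 437 − 3(p + 27.5).
Solving gives q = 266 with consumers paying €57 and sellers receiving €29.5 (the €27.5 wedge).
Per-month burden: consumers €11, sellers €16.5.
Sellers take the larger share because supply is less price-elastic here (demand slope 3 vs supply slope 2).
The less price-elastic side of the market bears the larger share of a per-unit tax.

Sellers bear the larger share: €16.5 per month.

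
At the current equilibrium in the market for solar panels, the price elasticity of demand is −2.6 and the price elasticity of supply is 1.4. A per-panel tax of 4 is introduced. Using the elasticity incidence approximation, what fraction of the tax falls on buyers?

Buyers' share ≈ 0.35.

Incidence ratio: buyers' share ≈ εs / (εs + |εd|) = 1.4 / (1.4 + 2.6) = 0.35.
Supply is the less elastic side, so buyers bear the smaller share.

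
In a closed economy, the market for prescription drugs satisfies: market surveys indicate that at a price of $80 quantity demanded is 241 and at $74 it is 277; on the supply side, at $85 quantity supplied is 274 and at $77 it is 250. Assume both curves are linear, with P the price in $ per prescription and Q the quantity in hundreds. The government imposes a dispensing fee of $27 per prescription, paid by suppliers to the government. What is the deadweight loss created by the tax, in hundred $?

Deadweight loss = $729 hundred.

Demand slope: (277 − 241)/(74 − 80) = -6, so Qd = 721 − 6P.
Supply slope: (250 − 274)/(77 − 85) = 3, so Qs = 3P + 19.
Without the tax, 721 − 6P = 3P + 19 gives 9P = 702, so P* = $78 and Q* = 253.
With the tax collected from suppliers, supply shifts: Qs = 3(P − 27) + 19.
Solving gives Q = 199 with consumers paying $87 and suppliers receiving $60 (the $27 wedge).
Quantity falls by |ΔQ| = |253 − 199| = 54.
DWL = ½ · t · |ΔQ| = ½ · 27 · 54 = $729.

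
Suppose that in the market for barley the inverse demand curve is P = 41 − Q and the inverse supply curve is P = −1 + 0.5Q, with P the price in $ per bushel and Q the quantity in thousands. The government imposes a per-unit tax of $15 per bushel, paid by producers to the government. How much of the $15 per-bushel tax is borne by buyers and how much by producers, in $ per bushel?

Buyers bear $10 per bushel; producers bear $5 per bushel.

Rewrite in direct form: Qd = 41 − P and Qs = 2P + 2.
Without the tax, 41 − P = 2P + 2 gives 3P = 39, so P* = $13 and Q* = 28.
With the tax collected from producers, supply shifts: Qs = 2(P − 15) + 2.
New equilibrium: buyers pay $23, producers receive $8, Q = 18. (Wedge: Pb − Ps = 15.)
Burden on buyers: $10; on producers: $5. (They sum to $15.)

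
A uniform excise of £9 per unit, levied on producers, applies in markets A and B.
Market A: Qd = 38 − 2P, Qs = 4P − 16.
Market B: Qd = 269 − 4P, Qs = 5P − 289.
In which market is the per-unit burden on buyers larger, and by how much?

Market A, by £1.

Market A: pre-tax P* = £9, Q* = 20; post-tax Q = 8; per-unit burden on buyers = £6.
Market B: pre-tax P* = £62, Q* = 21; post-tax Q = 1; per-unit burden on buyers = £5.
Difference: £6 vs £5 → market A is larger by £1.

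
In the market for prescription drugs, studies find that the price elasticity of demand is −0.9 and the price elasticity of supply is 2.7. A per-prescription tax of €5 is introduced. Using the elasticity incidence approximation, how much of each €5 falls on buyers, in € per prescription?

Buyers bear ≈ €3.75 per prescription.

Incidence ratio: buyers' share ≈ εs / (εs + |εd|) = 2.7 / (2.7 + 0.9) = 0.75.
So buyers bear ≈ 0.75 × €5 = €3.75; producers bear €1.25.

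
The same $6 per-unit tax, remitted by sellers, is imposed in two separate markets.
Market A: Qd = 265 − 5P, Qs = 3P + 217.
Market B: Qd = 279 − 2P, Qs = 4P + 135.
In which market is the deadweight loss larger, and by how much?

Market A: pre-tax P* = $6, Q* = 235; post-tax Q = 223.75; deadweight loss = $33.75.
Market B: pre-tax P* = $24, Q* = 231; post-tax Q = 223; deadweight loss = $24.
Difference: $33.75 vs $24 → market A is larger by $9.75.

Market A, by $9.75.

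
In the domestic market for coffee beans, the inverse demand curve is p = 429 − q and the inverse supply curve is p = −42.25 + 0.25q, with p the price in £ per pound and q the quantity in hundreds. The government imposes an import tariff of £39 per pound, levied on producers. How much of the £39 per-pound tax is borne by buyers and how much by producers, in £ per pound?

Inverting to q(p) form: qd = 429 − p; qs = 4p + 169.
Without the tax, 429 − p = 4p + 169 gives 5p = 260, so p* = £52 and q* = 377.
With the tax collected from producers, supply shifts: qs = 4(p − 39) + 169.
New equilibrium: buyers pay £83.2, producers receive £44.2, q = 345.8. (Wedge: pb − ps = 39.)
Burden on buyers: £31.2; on producers: £7.8. (They sum to £39.)
The less price-elastic side of the market bears the larger share of a per-unit tax.

Buyers bear £31.2 per pound; producers bear £7.8 per pound.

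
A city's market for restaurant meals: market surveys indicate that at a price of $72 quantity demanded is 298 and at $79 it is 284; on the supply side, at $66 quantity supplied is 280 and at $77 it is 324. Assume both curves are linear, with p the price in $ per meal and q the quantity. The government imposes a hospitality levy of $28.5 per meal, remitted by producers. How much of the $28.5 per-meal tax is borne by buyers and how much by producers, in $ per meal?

Buyers bear $19 per meal; producers bear $9.5 per meal.

Demand slope: (284 − 298)/(79 − 72) = -2, so qd = 442 − 2p.
Supply slope: (324 − 280)/(77 − 66) = 4, so qs = 4p + 16.
Without the tax, 442 − 2p = 4p + 16 gives 6p = 426, so p* = $71 and q* = 300.
With the tax collected from producers, supply shifts: qs = 4(p − 28.5) + 16.
New equilibrium: buyers pay $90, producers receive $61.5, q = 262. (Wedge: pb − ps = 28.5.)
Burden on buyers: $19; on producers: $9.5. (They sum to $28.5.)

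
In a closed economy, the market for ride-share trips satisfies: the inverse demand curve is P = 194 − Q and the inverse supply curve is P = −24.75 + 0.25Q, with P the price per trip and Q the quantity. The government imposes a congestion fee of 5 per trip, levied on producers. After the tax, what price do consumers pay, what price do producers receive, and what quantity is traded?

Rewrite in direct form: Qd = 194 − P and Qs = 4P + 99.
Before the tax: set 194 − P = 4P + 99 → P* = 19, Q* = 175.
With the tax collected from producers, supply shifts: Qs = 4(P − 5) + 99.
Solving gives Q = 171 with consumers paying 23 and producers receiving 18 (the 5 wedge).
The less price-elastic side of the market bears the larger share of a per-unit tax.

Consumers pay 23; producers receive 18; quantity = 171.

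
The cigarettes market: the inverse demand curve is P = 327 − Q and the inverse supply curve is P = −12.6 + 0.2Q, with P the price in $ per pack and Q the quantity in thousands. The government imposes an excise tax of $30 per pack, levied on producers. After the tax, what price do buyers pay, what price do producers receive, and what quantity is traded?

Inverting to Q(P) form: Qd = 327 − P; Qs = 5P + 63.
Without the tax, 327 − P = 5P + 63 gives 6P = 264, so P* = $44 and Q* = 283.
With the tax collected from producers, supply shifts: Qs = 5(P − 30) + 63.
New equilibrium: buyers pay $69, producers receive $39, Q = 258. (Wedge: Pb − Ps = 30.)
The less price-elastic side of the market bears the larger share of a per-unit tax.

Buyers pay $69; producers receive $39; quantity = 258.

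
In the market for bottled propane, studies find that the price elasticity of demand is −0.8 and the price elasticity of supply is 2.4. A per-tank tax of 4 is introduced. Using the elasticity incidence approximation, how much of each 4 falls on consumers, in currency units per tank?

Consumers bear ≈ 3 per tank.

Incidence ratio: consumers' share ≈ εs / (εs + |εd|) = 2.4 / (2.4 + 0.8) = 0.75.
So consumers bear ≈ 0.75 × 4 = 3; sellers bear 1.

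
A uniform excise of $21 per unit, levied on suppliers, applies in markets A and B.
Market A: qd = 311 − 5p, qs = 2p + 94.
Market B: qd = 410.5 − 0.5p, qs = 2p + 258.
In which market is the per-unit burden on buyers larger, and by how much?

Market B, by $10.8.

Market A: pre-tax p* = $31, q* = 156; post-tax q = 126; per-unit burden on buyers = $6.
Market B: pre-tax p* = $61, q* = 380; post-tax q = 371.6; per-unit burden on buyers = $16.8.
Difference: $6 vs $16.8 → market B is larger by $10.8.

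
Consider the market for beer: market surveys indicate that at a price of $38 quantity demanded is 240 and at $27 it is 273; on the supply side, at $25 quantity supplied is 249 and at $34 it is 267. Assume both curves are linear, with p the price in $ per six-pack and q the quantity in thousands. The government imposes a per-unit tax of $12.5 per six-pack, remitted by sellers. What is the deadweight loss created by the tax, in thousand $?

Deadweight loss = $93.75 thousand.

Demand slope: (273 − 240)/(27 − 38) = -3, so qd = 354 − 3p.
Supply slope: (267 − 249)/(34 − 25) = 2, so qs = 2p + 199.
Before the tax: set 354 − 3p = 2p + 199 → p* = $31, q* = 261.
With the tax collected from sellers, supply shifts: qs = 2(p − 12.5) + 199.
New equilibrium: consumers pay $36, sellers receive $23.5, q = 246. (Wedge: pb − ps = 12.5.)
Quantity falls by |ΔQ| = |261 − 246| = 15.
DWL = ½ · t · |ΔQ| = ½ · 12.5 · 15 = $93.75.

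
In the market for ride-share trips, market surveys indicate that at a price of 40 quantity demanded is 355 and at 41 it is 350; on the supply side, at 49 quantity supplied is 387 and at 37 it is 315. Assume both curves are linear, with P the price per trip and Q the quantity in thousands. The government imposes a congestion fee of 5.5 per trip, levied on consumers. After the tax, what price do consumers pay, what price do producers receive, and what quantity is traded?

Demand slope: (350 − 355)/(41 − 40) = -5, so Qd = 555 − 5P.
Supply slope: (315 − 387)/(37 − 49) = 6, so Qs = 6P + 93.
Without the tax, 555 − 5P = 6P + 93 gives 11P = 462, so P* = 42 and Q* = 345.
With the tax collected from consumers, demand (in seller-price terms) shifts: Qd = 555 − 5(P + 5.5).
New equilibrium: consumers pay 45, producers receive 39.5, Q = 330. (Wedge: Pb − Ps = 5.5.)
The less price-elastic side of the market bears the larger share of a per-unit tax.

Consumers pay 45; producers receive 39.5; quantity = 330.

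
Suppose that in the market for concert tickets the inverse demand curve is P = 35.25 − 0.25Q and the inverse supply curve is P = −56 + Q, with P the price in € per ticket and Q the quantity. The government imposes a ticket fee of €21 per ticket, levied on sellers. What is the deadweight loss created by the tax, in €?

Deadweight loss = €176.4.

Inverting to Q(P) form: Qd = 141 − 4P; Qs = P + 56.
Before the tax: set 141 − 4P = P + 56 → P* = €17, Q* = 73.
With the tax collected from sellers, supply shifts: Qs = (P − 21) + 56.
Solving gives Q = 56.2 with buyers paying €21.2 and sellers receiving €0.2 (the €21 wedge).
Quantity falls by |ΔQ| = |73 − 56.2| = 16.8.
DWL = ½ · t · |ΔQ| = ½ · 21 · 16.8 = €176.4.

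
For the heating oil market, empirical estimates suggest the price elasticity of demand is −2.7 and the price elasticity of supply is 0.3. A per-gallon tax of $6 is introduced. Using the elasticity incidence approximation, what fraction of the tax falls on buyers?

Incidence ratio: buyers' share ≈ εs / (εs + |εd|) = 0.3 / (0.3 + 2.7) = 0.1.
Supply is the less elastic side, so buyers bear the smaller share.

Buyers' share ≈ 0.1.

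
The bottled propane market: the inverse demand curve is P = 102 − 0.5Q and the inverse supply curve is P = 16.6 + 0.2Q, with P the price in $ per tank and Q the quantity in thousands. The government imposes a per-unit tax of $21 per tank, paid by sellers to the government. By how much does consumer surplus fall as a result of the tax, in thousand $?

Consumer surplus falls by $1605 thousand.

Rewrite in direct form: Qd = 204 − 2P and Qs = 5P − 83.
Without the tax, 204 − 2P = 5P − 83 gives 7P = 287, so P* = $41 and Q* = 122.
With the tax collected from sellers, supply shifts: Qs = 5(P − 21) − 83.
Solving gives Q = 92 with consumers paying $56 and sellers receiving $35 (the $21 wedge).
ΔCS is the trapezoid between Q = 92 and Q = 122 of height $15: ½ · (122 + 92) · 15 = $1605.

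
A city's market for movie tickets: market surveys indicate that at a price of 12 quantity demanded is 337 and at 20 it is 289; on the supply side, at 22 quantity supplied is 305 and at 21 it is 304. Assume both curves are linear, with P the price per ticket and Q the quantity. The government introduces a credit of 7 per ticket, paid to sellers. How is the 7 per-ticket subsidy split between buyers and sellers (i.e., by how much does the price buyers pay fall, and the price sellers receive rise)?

Demand slope: (289 − 337)/(20 − 12) = -6, so Qd = 409 − 6P.
Supply slope: (304 − 305)/(21 − 22) = 1, so Qs = P + 283.
Without the subsidy, 409 − 6P = P + 283 gives 7P = 126, so P* = 18 and Q* = 301.
With a per-unit subsidy paid to sellers, each receives P + 7 per unit sold, so supply becomes Qs = (P + 7) + 283.
New equilibrium: buyers pay 17, sellers receive 24, Q = 307. (Wedge: Pb − Ps = −7.)
Gain to buyers: 1; to sellers: 6. (They sum to 7.)

Buyers gain 1 per ticket; sellers gain 6 per ticket.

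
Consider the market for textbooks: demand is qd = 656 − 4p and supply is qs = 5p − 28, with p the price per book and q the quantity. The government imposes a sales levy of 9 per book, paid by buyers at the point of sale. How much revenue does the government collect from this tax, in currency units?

Before the tax: set 656 − 4p = 5p − 28 → p* = 76, q* = 352.
With the tax collected from buyers, demand (in seller-price terms) shifts: qd = 656 − 4(p + 9).
Solving gives q = 332 with buyers paying 81 and suppliers receiving 72 (the 9 wedge).
Revenue = t · Q = 9 · 332 = 2988.

Tax revenue = 2988.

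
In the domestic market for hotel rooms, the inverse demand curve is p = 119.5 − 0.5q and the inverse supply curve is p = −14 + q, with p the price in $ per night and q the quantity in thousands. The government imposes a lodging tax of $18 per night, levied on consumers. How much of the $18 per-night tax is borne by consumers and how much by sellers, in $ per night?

Inverting to q(p) form: qd = 239 − 2p; qs = p + 14.
Before the tax: set 239 − 2p = p + 14 → p* = $75, q* = 89.
With the tax collected from consumers, demand (in seller-price terms) shifts: qd = 239 − 2(p + 18).
New equilibrium: consumers pay $81, sellers receive $63, q = 77. (Wedge: pb − ps = 18.)
Burden on consumers: $6; on sellers: $12. (They sum to $18.)
The less price-elastic side of the market bears the larger share of a per-unit tax.

Consumers bear $6 per night; sellers bear $12 per night.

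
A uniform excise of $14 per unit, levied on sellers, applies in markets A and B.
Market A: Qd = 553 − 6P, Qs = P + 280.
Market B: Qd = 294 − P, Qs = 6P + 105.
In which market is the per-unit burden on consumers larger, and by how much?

Market B, by $10.

Market A: pre-tax P* = $39, Q* = 319; post-tax Q = 307; per-unit burden on consumers = $2.
Market B: pre-tax P* = $27, Q* = 267; post-tax Q = 255; per-unit burden on consumers = $12.
Difference: $2 vs $12 → market B is larger by $10.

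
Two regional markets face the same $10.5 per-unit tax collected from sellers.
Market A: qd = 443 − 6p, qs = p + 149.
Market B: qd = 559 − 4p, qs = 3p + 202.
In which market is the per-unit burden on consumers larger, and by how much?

Market B, by $3.

Market A: pre-tax p* = $42, q* = 191; post-tax q = 182; per-unit burden on consumers = $1.5.
Market B: pre-tax p* = $51, q* = 355; post-tax q = 337; per-unit burden on consumers = $4.5.
Difference: $1.5 vs $4.5 → market B is larger by $3.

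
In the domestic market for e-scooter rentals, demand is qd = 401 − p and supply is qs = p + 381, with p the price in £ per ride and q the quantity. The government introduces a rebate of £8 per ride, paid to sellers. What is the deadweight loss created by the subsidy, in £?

Without the subsidy, 401 − p = p + 381 gives 2p = 20, so p* = £10 and q* = 391.
With a per-unit subsidy paid to sellers, each receives p + 8 per unit sold, so supply becomes qs = (p + 8) + 381.
New equilibrium: buyers pay £6, sellers receive £14, q = 395. (Wedge: pb − ps = −8.)
Quantity rises by |ΔQ| = |391 − 395| = 4.
DWL = ½ · t · |ΔQ| = ½ · 8 · 4 = £16.

Deadweight loss = £16.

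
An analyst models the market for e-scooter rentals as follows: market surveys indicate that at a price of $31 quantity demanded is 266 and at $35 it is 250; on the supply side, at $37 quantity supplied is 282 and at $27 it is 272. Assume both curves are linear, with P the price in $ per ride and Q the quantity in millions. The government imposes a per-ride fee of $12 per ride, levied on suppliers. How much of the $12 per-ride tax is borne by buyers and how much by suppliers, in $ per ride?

Demand slope: (250 − 266)/(35 − 31) = -4, so Qd = 390 − 4P.
Supply slope: (272 − 282)/(27 − 37) = 1, so Qs = P + 245.
Without the tax, 390 − 4P = P + 245 gives 5P = 145, so P* = $29 and Q* = 274.
With the tax collected from suppliers, supply shifts: Qs = (P − 12) + 245.
New equilibrium: buyers pay $31.4, suppliers receive $19.4, Q = 264.4. (Wedge: Pb − Ps = 12.)
Burden on buyers: $2.4; on suppliers: $9.6. (They sum to $12.)

Buyers bear $2.4 per ride; suppliers bear $9.6 per ride.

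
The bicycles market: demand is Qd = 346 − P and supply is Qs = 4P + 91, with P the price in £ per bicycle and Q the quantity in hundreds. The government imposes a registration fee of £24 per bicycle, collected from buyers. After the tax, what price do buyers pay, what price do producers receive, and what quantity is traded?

Buyers pay £70.2; producers receive £46.2; quantity = 275.8.

Before the tax: set 346 − P = 4P + 91 → P* = £51, Q* = 295.
With the tax collected from buyers, demand (in seller-price terms) shifts: Qd = 346 − (P + 24).
Solving gives Q = 275.8 with buyers paying £70.2 and producers receiving £46.2 (the £24 wedge).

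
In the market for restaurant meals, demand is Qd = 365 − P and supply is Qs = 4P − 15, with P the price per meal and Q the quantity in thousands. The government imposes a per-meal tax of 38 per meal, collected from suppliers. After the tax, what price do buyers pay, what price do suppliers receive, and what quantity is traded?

Without the tax, 365 − P = 4P − 15 gives 5P = 380, so P* = 76 and Q* = 289.
With the tax collected from suppliers, supply shifts: Qs = 4(P − 38) − 15.
New equilibrium: buyers pay 106.4, suppliers receive 68.4, Q = 258.6. (Wedge: Pb − Ps = 38.)

Buyers pay 106.4; suppliers receive 68.4; quantity = 258.6.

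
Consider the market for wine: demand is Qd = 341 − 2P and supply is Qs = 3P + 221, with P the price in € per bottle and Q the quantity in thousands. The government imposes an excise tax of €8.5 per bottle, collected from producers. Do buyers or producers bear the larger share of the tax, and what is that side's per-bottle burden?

Without the tax, 341 − 2P = 3P + 221 gives 5P = 120, so P* = €24 and Q* = 293.
With the tax collected from producers, supply shifts: Qs = 3(P − 8.5) + 221.
New equilibrium: buyers pay €29.1, producers receive €20.6, Q = 282.8. (Wedge: Pb − Ps = 8.5.)
Per-bottle burden: buyers €5.1, producers €3.4.
Buyers take the larger share because demand is less price-elastic here (demand slope 2 vs supply slope 3).
The less price-elastic side of the market bears the larger share of a per-unit tax.

Buyers bear the larger share: €5.1 per bottle.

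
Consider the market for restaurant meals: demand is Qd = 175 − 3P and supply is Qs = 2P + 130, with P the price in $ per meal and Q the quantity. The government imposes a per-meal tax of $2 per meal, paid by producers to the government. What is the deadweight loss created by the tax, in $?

Without the tax, 175 − 3P = 2P + 130 gives 5P = 45, so P* = $9 and Q* = 148.
With the tax collected from producers, supply shifts: Qs = 2(P − 2) + 130.
New equilibrium: buyers pay $9.8, producers receive $7.8, Q = 145.6. (Wedge: Pb − Ps = 2.)
Quantity falls by |ΔQ| = |148 − 145.6| = 2.4.
DWL = ½ · t · |ΔQ| = ½ · 2 · 2.4 = $2.4.

Deadweight loss = $2.4.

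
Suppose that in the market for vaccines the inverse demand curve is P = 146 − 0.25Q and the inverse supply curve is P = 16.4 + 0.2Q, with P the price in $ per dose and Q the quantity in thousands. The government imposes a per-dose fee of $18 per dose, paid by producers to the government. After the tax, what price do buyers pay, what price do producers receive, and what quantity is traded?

Buyers pay $84; producers receive $66; quantity = 248.

Rewrite in direct form: Qd = 584 − 4P and Qs = 5P − 82.
Before the tax: set 584 − 4P = 5P − 82 → P* = $74, Q* = 288.
With the tax collected from producers, supply shifts: Qs = 5(P − 18) − 82.
New equilibrium: buyers pay $84, producers receive $66, Q = 248. (Wedge: Pb − Ps = 18.)
The less price-elastic side of the market bears the larger share of a per-unit tax.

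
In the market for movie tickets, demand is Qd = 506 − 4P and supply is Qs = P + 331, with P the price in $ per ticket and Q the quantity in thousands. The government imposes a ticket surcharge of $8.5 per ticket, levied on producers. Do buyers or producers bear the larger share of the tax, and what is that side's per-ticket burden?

Producers bear the larger share: $6.8 per ticket.

Before the tax: set 506 − 4P = P + 331 → P* = $35, Q* = 366.
With the tax collected from producers, supply shifts: Qs = (P − 8.5) + 331.
Solving gives Q = 359.2 with buyers paying $36.7 and producers receiving $28.2 (the $8.5 wedge).
Per-ticket burden: buyers $1.7, producers $6.8.
Producers take the larger share because supply is less price-elastic here (demand slope 4 vs supply slope 1).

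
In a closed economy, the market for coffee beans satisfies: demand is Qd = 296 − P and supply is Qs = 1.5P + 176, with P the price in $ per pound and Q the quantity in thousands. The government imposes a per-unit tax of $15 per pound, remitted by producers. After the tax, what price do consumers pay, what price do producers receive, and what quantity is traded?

Without the tax, 296 − P = 1.5P + 176 gives 2.5P = 120, so P* = $48 and Q* = 248.
With the tax collected from producers, supply shifts: Qs = 1.5(P − 15) + 176.
New equilibrium: consumers pay $57, producers receive $42, Q = 239. (Wedge: Pb − Ps = 15.)
The less price-elastic side of the market bears the larger share of a per-unit tax.

Consumers pay $57; producers receive $42; quantity = 239.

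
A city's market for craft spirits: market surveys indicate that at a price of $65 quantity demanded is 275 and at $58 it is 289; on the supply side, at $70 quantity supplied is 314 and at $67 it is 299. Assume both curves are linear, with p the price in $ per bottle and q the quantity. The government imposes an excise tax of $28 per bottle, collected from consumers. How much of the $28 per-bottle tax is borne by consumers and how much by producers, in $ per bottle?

Consumers bear $20 per bottle; producers bear $8 per bottle.

Demand slope: (289 − 275)/(58 − 65) = -2, so qd = 405 − 2p.
Supply slope: (299 − 314)/(67 − 70) = 5, so qs = 5p − 36.
Before the tax: set 405 − 2p = 5p − 36 → p* = $63, q* = 279.
With the tax collected from consumers, demand (in seller-price terms) shifts: qd = 405 − 2(p + 28).
New equilibrium: consumers pay $83, producers receive $55, q = 239. (Wedge: pb − ps = 28.)
Burden on consumers: $20; on producers: $8. (They sum to $28.)
The less price-elastic side of the market bears the larger share of a per-unit tax.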